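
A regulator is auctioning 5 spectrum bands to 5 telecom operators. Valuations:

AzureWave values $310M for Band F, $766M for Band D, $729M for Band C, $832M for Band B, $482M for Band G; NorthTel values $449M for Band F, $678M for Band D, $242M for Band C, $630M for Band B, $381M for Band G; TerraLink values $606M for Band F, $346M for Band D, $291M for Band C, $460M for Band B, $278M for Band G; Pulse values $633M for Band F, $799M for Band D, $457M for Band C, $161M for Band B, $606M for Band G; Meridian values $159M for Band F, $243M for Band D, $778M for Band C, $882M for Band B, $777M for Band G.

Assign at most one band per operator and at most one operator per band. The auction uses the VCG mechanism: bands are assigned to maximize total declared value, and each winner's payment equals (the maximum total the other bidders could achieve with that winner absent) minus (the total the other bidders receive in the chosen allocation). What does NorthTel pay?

Efficient allocation: AzureWave→Band C ($729M), NorthTel→Band B ($630M), TerraLink→Band F ($606M), Pulse→Band D ($799M), Meridian→Band G ($777M); total welfare W = $3541M.
NorthTel receives Band B at value $630M, so the others get W − 630 = $2911M.
Without NorthTel: best allocation of the remaining 4 bidders over all 5 bands is AzureWave→Band C ($729M), TerraLink→Band F ($606M), Pulse→Band D ($799M), Meridian→Band B ($882M), total $3016M.
VCG payment = (others' best without NorthTel) − (others' welfare with NorthTel) = 3016 − 2911 = $105M.

NorthTel pays $105M.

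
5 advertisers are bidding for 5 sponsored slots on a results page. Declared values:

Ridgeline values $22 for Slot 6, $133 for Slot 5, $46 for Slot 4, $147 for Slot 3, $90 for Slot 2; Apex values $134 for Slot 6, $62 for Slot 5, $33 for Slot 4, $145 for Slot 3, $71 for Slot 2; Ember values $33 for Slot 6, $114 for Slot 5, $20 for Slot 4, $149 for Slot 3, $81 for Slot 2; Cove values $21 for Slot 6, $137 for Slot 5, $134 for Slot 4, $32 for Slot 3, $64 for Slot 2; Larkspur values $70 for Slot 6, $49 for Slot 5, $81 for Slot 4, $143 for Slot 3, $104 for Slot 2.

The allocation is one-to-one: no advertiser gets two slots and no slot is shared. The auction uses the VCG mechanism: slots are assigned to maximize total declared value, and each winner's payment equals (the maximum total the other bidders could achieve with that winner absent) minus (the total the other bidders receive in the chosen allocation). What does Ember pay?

Ember pays $39.

Efficient allocation: Ridgeline→Slot 5 ($133), Apex→Slot 6 ($134), Ember→Slot 3 ($149), Cove→Slot 4 ($134), Larkspur→Slot 2 ($104); total welfare W = $654.
Ember receives Slot 3 at value $149, so the others get W − 149 = $505.
Without Ember: best allocation of the remaining 4 bidders over all 5 slots is Ridgeline→Slot 5 ($133), Apex→Slot 6 ($134), Cove→Slot 4 ($134), Larkspur→Slot 3 ($143), total $544.
VCG payment = (others' best without Ember) − (others' welfare with Ember) = 544 − 505 = $39.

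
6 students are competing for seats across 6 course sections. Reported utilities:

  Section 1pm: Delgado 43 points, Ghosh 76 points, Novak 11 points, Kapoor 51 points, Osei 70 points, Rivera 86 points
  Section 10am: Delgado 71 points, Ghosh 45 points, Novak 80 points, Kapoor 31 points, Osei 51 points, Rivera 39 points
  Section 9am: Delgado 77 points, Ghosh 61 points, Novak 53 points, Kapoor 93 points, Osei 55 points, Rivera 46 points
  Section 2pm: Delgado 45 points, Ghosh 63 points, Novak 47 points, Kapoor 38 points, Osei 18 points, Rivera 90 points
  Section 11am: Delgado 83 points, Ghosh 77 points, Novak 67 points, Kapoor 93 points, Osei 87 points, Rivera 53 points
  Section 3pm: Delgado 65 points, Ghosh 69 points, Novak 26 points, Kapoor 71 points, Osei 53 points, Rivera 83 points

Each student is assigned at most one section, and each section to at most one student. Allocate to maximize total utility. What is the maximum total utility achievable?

Max total: 491 points

This is the linear assignment problem.
Optimal: Delgado→Section 3pm (65 points), Ghosh→Section 1pm (76 points), Novak→Section 10am (80 points), Kapoor→Section 9am (93 points), Osei→Section 11am (87 points), Rivera→Section 2pm (90 points) — total 65+76+80+93+87+90 = 491 points.
Row-greedy (each student in turn takes its best remaining section) gives 475 points, worse by 16.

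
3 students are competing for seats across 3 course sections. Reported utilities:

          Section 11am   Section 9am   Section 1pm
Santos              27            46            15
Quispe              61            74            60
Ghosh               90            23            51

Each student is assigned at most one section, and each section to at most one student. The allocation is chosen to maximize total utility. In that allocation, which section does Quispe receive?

Quispe receives Section 1pm.

Optimal: Santos→Section 9am (46 points), Quispe→Section 1pm (60 points), Ghosh→Section 11am (90 points) — total 46+60+90 = 196 points.
Row-greedy (each student in turn takes its best remaining section) gives 158 points, worse by 38.
Next-best assignment: Santos→Section 1pm, Quispe→Section 9am, Ghosh→Section 11am = 179 points.
Quispe's own top section is Section 9am (74 points), but forcing Quispe→Section 9am and reassigning the rest optimally gives only 179 points — worse by 17.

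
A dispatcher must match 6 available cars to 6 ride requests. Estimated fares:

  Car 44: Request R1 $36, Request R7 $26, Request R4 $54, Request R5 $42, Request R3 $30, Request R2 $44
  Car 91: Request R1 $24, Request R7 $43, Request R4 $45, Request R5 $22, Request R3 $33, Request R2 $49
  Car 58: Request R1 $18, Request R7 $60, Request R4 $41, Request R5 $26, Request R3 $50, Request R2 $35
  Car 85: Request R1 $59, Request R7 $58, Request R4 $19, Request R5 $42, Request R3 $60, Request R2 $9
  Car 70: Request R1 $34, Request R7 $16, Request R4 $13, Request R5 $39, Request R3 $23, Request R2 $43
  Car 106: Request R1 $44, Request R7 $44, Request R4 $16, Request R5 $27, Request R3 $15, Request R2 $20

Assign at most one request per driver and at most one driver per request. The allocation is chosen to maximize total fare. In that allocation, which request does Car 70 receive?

Optimal: Car 44→Request R4 ($54), Car 91→Request R2 ($49), Car 58→Request R7 ($60), Car 85→Request R3 ($60), Car 70→Request R5 ($39), Car 106→Request R1 ($44) — total 54+49+60+60+39+44 = $306.
Column-greedy (each request in turn goes to its best remaining driver) gives $265, worse by 41.
Next-best assignment: Car 44→Request R4, Car 91→Request R2, Car 58→Request R3, Car 85→Request R1, Car 70→Request R5, Car 106→Request R7 = $295.
Every other assignment is strictly worse.
Car 70's own top request is Request R2 ($43), but forcing Car 70→Request R2 and reassigning the rest optimally gives only $294 — worse by 12.

Car 70 receives Request R5.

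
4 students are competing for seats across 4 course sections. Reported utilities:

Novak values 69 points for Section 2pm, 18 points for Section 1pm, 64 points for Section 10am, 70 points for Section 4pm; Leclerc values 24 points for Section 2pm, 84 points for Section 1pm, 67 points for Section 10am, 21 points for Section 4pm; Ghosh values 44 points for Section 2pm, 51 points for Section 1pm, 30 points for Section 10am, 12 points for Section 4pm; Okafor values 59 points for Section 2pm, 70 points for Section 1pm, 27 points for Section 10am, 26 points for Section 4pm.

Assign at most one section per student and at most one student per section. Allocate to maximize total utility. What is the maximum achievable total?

This is a one-to-one assignment (maximum-weight bipartite matching).
Optimal: Novak→Section 4pm (70 points), Leclerc→Section 10am (67 points), Ghosh→Section 2pm (44 points), Okafor→Section 1pm (70 points) — total 70+67+44+70 = 251 points.
Swapping Leclerc↔Novak (Leclerc→Section 4pm 21 points, Novak→Section 10am 64 points) loses 52.

Maximum total: 251 points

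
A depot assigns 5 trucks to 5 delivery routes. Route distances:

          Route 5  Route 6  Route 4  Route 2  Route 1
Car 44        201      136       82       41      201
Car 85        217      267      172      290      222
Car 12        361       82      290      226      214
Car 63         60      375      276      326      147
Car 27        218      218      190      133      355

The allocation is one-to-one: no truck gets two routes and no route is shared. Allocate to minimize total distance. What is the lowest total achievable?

Optimal: Car 44→Route 4 (82 km), Car 85→Route 1 (222 km), Car 12→Route 6 (82 km), Car 63→Route 5 (60 km), Car 27→Route 2 (133 km) — total 82+222+82+60+133 = 579 km.
Row-greedy (each truck in turn takes its cheapest remaining route) gives 710 km, worse by 131.
Every other assignment is strictly worse.

Min total: 579 km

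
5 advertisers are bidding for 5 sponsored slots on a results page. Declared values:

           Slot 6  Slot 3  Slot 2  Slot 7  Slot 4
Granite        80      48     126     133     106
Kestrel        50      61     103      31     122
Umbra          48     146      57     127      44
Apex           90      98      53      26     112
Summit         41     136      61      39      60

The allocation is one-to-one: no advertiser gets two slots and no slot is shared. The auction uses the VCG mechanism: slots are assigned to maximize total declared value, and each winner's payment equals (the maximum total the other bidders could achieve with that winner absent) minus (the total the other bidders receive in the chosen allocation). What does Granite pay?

Efficient allocation: Granite→Slot 2 ($126), Kestrel→Slot 4 ($122), Umbra→Slot 7 ($127), Apex→Slot 6 ($90), Summit→Slot 3 ($136); total welfare W = $601.
Granite receives Slot 2 at value $126, so the others get W − 126 = $475.
Without Granite: best allocation of the remaining 4 bidders over all 5 slots is Kestrel→Slot 2 ($103), Umbra→Slot 7 ($127), Apex→Slot 4 ($112), Summit→Slot 3 ($136), total $478.
VCG payment = (others' best without Granite) − (others' welfare with Granite) = 478 − 475 = $3.

Granite pays $3.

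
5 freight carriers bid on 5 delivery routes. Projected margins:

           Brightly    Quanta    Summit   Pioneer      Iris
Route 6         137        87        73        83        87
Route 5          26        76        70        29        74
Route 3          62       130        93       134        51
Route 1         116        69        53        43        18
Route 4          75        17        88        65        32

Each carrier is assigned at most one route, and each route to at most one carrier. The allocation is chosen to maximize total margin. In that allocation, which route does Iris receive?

Iris receives Route 5.

Optimal: Brightly→Route 6 ($137k), Quanta→Route 1 ($69k), Summit→Route 4 ($88k), Pioneer→Route 3 ($134k), Iris→Route 5 ($74k) — total 137+69+88+134+74 = $502k.
Column-greedy (each route in turn goes to its best remaining carrier) gives $432k, worse by 70.
Iris's own top route is Route 6 ($87k), but forcing Iris→Route 6 and reassigning the rest optimally gives only $501k — worse by 1.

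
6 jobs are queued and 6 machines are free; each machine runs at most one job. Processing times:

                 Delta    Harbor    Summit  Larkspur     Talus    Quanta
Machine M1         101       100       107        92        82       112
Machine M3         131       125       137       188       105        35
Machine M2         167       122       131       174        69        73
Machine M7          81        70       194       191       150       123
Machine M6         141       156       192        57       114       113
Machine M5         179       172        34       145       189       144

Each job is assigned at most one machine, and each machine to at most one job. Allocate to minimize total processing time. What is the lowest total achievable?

Minimum total: 366 min

Optimal: Delta→Machine M1 (101 min), Harbor→Machine M7 (70 min), Summit→Machine M5 (34 min), Larkspur→Machine M6 (57 min), Talus→Machine M2 (69 min), Quanta→Machine M3 (35 min) — total 101+70+34+57+69+35 = 366 min.
Row-greedy (each job in turn takes its cheapest remaining machine) gives 376 min, worse by 10.
Next-best assignment: Delta→Machine M7, Harbor→Machine M1, Summit→Machine M5, Larkspur→Machine M6, Talus→Machine M2, Quanta→Machine M3 = 376 min.
No other one-to-one assignment undercuts 366 min.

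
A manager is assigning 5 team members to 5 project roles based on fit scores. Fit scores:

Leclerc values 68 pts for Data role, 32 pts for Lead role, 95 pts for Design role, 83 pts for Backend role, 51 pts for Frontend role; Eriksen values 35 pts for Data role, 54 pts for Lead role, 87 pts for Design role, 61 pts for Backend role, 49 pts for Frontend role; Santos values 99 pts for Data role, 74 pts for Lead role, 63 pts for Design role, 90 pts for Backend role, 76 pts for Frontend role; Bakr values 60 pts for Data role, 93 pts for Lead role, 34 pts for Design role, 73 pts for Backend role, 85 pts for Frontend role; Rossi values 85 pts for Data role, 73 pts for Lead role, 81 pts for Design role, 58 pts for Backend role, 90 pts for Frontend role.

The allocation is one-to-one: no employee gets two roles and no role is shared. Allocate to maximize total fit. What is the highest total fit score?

Max total: 452 pts

This is a one-to-one assignment (maximum-weight bipartite matching).
Optimal: Leclerc→Backend role (83 pts), Eriksen→Design role (87 pts), Santos→Data role (99 pts), Bakr→Lead role (93 pts), Rossi→Frontend role (90 pts) — total 83+87+99+93+90 = 452 pts.
Column-greedy (each role in turn goes to its best remaining employee) gives 438 pts, worse by 14.
Next-best assignment: Leclerc→Design role, Eriksen→Backend role, Santos→Data role, Bakr→Lead role, Rossi→Frontend role = 438 pts.
Swapping Eriksen↔Leclerc (Eriksen→Backend role 61 pts, Leclerc→Design role 95 pts) loses 14.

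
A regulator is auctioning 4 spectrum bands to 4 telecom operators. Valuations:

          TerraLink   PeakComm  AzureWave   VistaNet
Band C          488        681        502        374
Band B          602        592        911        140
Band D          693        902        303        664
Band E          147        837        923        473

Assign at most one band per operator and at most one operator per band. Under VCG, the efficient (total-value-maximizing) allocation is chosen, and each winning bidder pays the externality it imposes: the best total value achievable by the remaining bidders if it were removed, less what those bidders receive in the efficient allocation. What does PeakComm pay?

Efficient allocation: TerraLink→Band C ($488M), PeakComm→Band E ($837M), AzureWave→Band B ($911M), VistaNet→Band D ($664M); total welfare W = $2900M.
PeakComm receives Band E at value $837M, so the others get W − 837 = $2063M.
Without PeakComm: best allocation of the remaining 3 bidders over all 4 bands is TerraLink→Band B ($602M), AzureWave→Band E ($923M), VistaNet→Band D ($664M), total $2189M.
VCG payment = (others' best without PeakComm) − (others' welfare with PeakComm) = 2189 − 2063 = $126M.

PeakComm pays $126M.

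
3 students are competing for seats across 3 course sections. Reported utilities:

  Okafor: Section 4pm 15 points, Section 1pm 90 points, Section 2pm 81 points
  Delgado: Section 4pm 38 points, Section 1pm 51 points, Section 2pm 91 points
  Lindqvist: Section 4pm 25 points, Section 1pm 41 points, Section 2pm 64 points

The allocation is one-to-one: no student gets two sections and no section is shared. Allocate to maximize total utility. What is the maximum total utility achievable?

Max total: 206 points

This is the linear assignment problem.
Optimal: Okafor→Section 1pm (90 points), Delgado→Section 2pm (91 points), Lindqvist→Section 4pm (25 points) — total 90+91+25 = 206 points.
Column-greedy (each section in turn goes to its best remaining student) gives 192 points, worse by 14.
Every other assignment is strictly worse.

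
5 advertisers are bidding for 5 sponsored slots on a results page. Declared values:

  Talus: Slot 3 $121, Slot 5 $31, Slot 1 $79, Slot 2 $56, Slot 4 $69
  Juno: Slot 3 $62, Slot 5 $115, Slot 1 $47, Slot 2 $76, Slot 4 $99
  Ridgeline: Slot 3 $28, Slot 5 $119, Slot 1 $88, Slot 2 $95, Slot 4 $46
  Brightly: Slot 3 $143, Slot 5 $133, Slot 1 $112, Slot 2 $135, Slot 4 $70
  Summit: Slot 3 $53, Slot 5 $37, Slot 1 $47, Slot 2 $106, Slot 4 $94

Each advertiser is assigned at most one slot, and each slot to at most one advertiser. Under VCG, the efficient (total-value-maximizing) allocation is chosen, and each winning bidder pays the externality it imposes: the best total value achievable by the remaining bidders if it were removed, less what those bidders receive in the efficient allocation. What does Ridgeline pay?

Efficient allocation: Talus→Slot 3 ($121), Juno→Slot 4 ($99), Ridgeline→Slot 5 ($119), Brightly→Slot 1 ($112), Summit→Slot 2 ($106); total welfare W = $557.
Ridgeline receives Slot 5 at value $119, so the others get W − 119 = $438.
Without Ridgeline: best allocation of the remaining 4 bidders over all 5 slots is Talus→Slot 3 ($121), Juno→Slot 5 ($115), Brightly→Slot 2 ($135), Summit→Slot 4 ($94), total $465.
VCG payment = (others' best without Ridgeline) − (others' welfare with Ridgeline) = 465 − 438 = $27.

Ridgeline pays $27.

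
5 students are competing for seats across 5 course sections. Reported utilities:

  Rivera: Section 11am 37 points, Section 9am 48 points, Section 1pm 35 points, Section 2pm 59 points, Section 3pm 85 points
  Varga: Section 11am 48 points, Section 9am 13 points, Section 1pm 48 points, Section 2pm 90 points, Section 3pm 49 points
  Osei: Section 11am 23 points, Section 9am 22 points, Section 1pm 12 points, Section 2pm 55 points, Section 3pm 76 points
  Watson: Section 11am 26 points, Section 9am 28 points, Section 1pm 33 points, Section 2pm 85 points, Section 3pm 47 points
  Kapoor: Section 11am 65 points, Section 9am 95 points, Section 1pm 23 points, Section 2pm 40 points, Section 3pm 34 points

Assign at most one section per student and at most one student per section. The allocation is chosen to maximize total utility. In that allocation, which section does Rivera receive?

Rivera receives Section 11am.

Optimal: Rivera→Section 11am (37 points), Varga→Section 1pm (48 points), Osei→Section 3pm (76 points), Watson→Section 2pm (85 points), Kapoor→Section 9am (95 points) — total 37+48+76+85+95 = 341 points.
Max-entry greedy (repeatedly take the single best remaining cell) gives 326 points, worse by 15.
Next-best assignment: Rivera→Section 1pm, Varga→Section 11am, Osei→Section 3pm, Watson→Section 2pm, Kapoor→Section 9am = 339 points.
Rivera's own top section is Section 3pm (85 points), but forcing Rivera→Section 3pm and reassigning the rest optimally gives only 336 points — worse by 5.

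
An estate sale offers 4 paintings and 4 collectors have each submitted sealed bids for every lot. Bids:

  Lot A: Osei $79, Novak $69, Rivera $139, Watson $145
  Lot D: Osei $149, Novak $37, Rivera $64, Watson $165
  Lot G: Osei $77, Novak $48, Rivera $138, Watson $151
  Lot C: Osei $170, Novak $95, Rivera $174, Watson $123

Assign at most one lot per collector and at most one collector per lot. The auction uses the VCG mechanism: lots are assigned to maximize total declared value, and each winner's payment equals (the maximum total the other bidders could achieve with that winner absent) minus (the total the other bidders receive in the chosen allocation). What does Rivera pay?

Efficient allocation: Osei→Lot D ($149), Novak→Lot A ($69), Rivera→Lot C ($174), Watson→Lot G ($151); total welfare W = $543.
Rivera receives Lot C at value $174, so the others get W − 174 = $369.
Without Rivera: best allocation of the remaining 3 bidders over all 4 lots is Osei→Lot C ($170), Novak→Lot A ($69), Watson→Lot D ($165), total $404.
VCG payment = (others' best without Rivera) − (others' welfare with Rivera) = 404 − 369 = $35.

Rivera pays $35.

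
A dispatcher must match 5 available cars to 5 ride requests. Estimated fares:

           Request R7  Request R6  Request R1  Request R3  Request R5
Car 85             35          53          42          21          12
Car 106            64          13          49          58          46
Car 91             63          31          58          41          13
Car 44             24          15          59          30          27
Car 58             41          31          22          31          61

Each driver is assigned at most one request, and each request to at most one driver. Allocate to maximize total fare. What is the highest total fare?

Optimal: Car 85→Request R6 ($53), Car 106→Request R3 ($58), Car 91→Request R7 ($63), Car 44→Request R1 ($59), Car 58→Request R5 ($61) — total 53+58+63+59+61 = $294.
Column-greedy (each request in turn goes to its best remaining driver) gives $278, worse by 16.
Next-best assignment: Car 85→Request R6, Car 106→Request R7, Car 91→Request R3, Car 44→Request R1, Car 58→Request R5 = $278.
Swapping Car 106↔Car 85 (Car 106→Request R6 $13, Car 85→Request R3 $21) loses 77.

Max total: $294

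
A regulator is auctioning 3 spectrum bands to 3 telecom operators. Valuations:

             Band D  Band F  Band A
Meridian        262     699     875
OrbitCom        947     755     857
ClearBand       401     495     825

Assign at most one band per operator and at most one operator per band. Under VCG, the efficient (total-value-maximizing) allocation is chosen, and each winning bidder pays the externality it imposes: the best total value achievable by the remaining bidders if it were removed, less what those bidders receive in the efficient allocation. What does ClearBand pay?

ClearBand pays $176M.

Efficient allocation: Meridian→Band F ($699M), OrbitCom→Band D ($947M), ClearBand→Band A ($825M); total welfare W = $2471M.
ClearBand receives Band A at value $825M, so the others get W − 825 = $1646M.
Without ClearBand: best allocation of the remaining 2 bidders over all 3 bands is Meridian→Band A ($875M), OrbitCom→Band D ($947M), total $1822M.
VCG payment = (others' best without ClearBand) − (others' welfare with ClearBand) = 1822 − 1646 = $176M.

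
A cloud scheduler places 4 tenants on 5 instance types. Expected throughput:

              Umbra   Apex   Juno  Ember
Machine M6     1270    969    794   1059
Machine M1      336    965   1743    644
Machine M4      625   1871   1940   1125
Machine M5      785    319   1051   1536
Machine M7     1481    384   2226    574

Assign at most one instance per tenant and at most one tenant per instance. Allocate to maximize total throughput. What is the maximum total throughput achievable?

Optimal: Umbra→Machine M6 (1270 ops/s), Apex→Machine M4 (1871 ops/s), Juno→Machine M7 (2226 ops/s), Ember→Machine M5 (1536 ops/s) — total 1270+1871+2226+1536 = 6903 ops/s.
Column-greedy (each instance in turn goes to its best remaining tenant) gives 6420 ops/s, worse by 483.
No other one-to-one assignment exceeds 6903 ops/s.

Maximum total: 6903 ops/s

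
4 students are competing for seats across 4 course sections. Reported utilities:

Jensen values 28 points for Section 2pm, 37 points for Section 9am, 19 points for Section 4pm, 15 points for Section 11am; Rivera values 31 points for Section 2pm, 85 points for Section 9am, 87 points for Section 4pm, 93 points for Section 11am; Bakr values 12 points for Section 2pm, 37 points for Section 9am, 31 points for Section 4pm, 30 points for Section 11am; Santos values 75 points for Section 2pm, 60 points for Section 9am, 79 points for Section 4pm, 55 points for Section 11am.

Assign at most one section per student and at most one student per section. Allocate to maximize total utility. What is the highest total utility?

Maximum total: 237 points

Optimal: Jensen→Section 2pm (28 points), Rivera→Section 11am (93 points), Bakr→Section 9am (37 points), Santos→Section 4pm (79 points) — total 28+93+37+79 = 237 points.
Max-entry greedy (repeatedly take the single best remaining cell) gives 221 points, worse by 16.
Next-best assignment: Jensen→Section 9am, Rivera→Section 11am, Bakr→Section 4pm, Santos→Section 2pm = 236 points.
Swapping Santos↔Rivera (Santos→Section 11am 55 points, Rivera→Section 4pm 87 points) loses 30.
Checked against all permutations: 237 points is optimal.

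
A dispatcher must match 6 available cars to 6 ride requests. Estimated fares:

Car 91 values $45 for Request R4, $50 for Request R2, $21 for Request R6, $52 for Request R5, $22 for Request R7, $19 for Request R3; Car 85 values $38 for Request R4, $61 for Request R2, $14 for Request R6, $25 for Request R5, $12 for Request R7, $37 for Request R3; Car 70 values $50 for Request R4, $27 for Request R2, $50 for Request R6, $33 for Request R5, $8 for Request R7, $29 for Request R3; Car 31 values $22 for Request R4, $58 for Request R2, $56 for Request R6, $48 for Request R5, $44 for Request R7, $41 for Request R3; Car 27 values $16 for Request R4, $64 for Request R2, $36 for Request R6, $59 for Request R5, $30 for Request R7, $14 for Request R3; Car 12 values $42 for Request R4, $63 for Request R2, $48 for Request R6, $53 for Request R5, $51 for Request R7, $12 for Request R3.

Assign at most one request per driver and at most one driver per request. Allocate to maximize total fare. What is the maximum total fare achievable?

This is a one-to-one assignment (maximum-weight bipartite matching).
Optimal: Car 91→Request R5 ($52), Car 85→Request R3 ($37), Car 70→Request R4 ($50), Car 31→Request R6 ($56), Car 27→Request R2 ($64), Car 12→Request R7 ($51) — total 52+37+50+56+64+51 = $310.
Max-entry greedy (repeatedly take the single best remaining cell) gives $282, worse by 28.
Next-best assignment: Car 91→Request R4, Car 85→Request R2, Car 70→Request R6, Car 31→Request R3, Car 27→Request R5, Car 12→Request R7 = $307.

Max total: $310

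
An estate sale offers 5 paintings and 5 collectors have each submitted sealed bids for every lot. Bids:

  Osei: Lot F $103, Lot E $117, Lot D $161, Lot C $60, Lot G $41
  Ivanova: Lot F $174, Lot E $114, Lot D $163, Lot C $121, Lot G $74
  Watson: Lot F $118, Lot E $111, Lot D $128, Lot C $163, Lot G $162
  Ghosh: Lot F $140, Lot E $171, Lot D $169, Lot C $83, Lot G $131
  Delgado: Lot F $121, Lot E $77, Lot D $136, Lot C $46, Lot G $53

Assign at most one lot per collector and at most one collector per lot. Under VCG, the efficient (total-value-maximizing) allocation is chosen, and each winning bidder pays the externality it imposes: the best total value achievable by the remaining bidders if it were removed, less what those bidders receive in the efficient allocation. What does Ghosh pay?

Efficient allocation: Osei→Lot D ($161), Ivanova→Lot C ($121), Watson→Lot G ($162), Ghosh→Lot E ($171), Delgado→Lot F ($121); total welfare W = $736.
Ghosh receives Lot E at value $171, so the others get W − 171 = $565.
Without Ghosh: best allocation of the remaining 4 bidders over all 5 lots is Osei→Lot E ($117), Ivanova→Lot F ($174), Watson→Lot C ($163), Delgado→Lot D ($136), total $590.
VCG payment = (others' best without Ghosh) − (others' welfare with Ghosh) = 590 − 565 = $25.

Ghosh pays $25.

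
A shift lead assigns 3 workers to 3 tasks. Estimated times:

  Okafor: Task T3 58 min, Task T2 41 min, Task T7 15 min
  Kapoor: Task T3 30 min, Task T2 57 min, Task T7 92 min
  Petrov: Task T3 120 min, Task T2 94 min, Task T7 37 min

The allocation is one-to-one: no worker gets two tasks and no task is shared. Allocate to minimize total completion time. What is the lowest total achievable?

Min total: 108 min

Optimal: Okafor→Task T2 (41 min), Kapoor→Task T3 (30 min), Petrov→Task T7 (37 min) — total 41+30+37 = 108 min.
Row-greedy (each worker in turn takes its cheapest remaining task) gives 139 min, worse by 31.
Swapping Kapoor↔Okafor (Kapoor→Task T2 57 min, Okafor→Task T3 58 min) adds 44.
Checked against all permutations: 108 min is optimal.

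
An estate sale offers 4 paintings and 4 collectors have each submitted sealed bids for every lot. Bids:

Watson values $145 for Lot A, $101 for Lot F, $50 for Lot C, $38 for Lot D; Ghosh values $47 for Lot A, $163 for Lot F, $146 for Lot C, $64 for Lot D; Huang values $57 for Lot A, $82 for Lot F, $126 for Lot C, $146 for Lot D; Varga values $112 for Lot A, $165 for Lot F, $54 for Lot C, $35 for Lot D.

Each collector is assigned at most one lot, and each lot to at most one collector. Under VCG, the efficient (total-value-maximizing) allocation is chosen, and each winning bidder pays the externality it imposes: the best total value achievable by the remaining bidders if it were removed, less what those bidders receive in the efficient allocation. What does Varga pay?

Efficient allocation: Watson→Lot A ($145), Ghosh→Lot C ($146), Huang→Lot D ($146), Varga→Lot F ($165); total welfare W = $602.
Varga receives Lot F at value $165, so the others get W − 165 = $437.
Without Varga: best allocation of the remaining 3 bidders over all 4 lots is Watson→Lot A ($145), Ghosh→Lot F ($163), Huang→Lot D ($146), total $454.
VCG payment = (others' best without Varga) − (others' welfare with Varga) = 454 − 437 = $17.

Varga pays $17.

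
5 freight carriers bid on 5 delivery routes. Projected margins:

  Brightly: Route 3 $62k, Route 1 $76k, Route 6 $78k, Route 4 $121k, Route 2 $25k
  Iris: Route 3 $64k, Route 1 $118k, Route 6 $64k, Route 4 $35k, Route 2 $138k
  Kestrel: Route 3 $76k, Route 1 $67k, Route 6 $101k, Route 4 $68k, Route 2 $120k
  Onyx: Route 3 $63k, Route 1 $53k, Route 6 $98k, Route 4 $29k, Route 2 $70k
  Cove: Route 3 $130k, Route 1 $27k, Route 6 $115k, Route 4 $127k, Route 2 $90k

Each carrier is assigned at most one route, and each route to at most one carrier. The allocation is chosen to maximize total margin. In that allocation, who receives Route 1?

Iris receives Route 1.

This is the linear assignment problem.
Optimal: Brightly→Route 4 ($121k), Iris→Route 1 ($118k), Kestrel→Route 2 ($120k), Onyx→Route 6 ($98k), Cove→Route 3 ($130k) — total 121+118+120+98+130 = $587k.
Row-greedy (each carrier in turn takes its best remaining route) gives $450k, worse by 137.
Next-best assignment: Brightly→Route 4, Iris→Route 2, Kestrel→Route 1, Onyx→Route 6, Cove→Route 3 = $554k.
Swapping Cove↔Kestrel (Cove→Route 2 $90k, Kestrel→Route 3 $76k) loses 84.
Iris's own top route is Route 2 ($138k), but forcing Iris→Route 2 and reassigning the rest optimally gives only $554k — worse by 33.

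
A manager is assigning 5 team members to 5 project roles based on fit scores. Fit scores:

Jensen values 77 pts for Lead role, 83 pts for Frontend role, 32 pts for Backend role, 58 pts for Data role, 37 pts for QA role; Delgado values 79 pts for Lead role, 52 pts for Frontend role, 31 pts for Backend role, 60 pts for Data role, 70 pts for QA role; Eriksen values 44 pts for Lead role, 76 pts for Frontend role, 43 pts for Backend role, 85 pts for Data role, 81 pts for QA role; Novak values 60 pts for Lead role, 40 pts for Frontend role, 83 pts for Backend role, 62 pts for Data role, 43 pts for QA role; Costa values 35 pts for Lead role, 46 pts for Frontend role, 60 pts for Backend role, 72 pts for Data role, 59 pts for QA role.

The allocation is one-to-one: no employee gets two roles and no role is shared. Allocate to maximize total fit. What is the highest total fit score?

Max total: 398 pts

This is the linear assignment problem.
Optimal: Jensen→Frontend role (83 pts), Delgado→Lead role (79 pts), Eriksen→QA role (81 pts), Novak→Backend role (83 pts), Costa→Data role (72 pts) — total 83+79+81+83+72 = 398 pts.
Max-entry greedy (repeatedly take the single best remaining cell) gives 389 pts, worse by 9.
Next-best assignment: Jensen→Frontend role, Delgado→Lead role, Eriksen→Data role, Novak→Backend role, Costa→QA role = 389 pts.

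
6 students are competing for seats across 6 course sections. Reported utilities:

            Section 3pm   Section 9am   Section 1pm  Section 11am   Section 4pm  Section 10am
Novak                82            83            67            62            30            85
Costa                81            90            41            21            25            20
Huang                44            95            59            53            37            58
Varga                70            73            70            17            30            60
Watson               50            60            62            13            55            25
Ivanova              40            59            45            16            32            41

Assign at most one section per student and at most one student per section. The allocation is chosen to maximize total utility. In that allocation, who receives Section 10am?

Treat this as an assignment problem: match each student to one section.
Optimal: Novak→Section 11am (62 points), Costa→Section 3pm (81 points), Huang→Section 9am (95 points), Varga→Section 1pm (70 points), Watson→Section 4pm (55 points), Ivanova→Section 10am (41 points) — total 62+81+95+70+55+41 = 404 points.
Max-entry greedy (repeatedly take the single best remaining cell) gives 402 points, worse by 2.
Ivanova's own top section is Section 9am (59 points), but forcing Ivanova→Section 9am and reassigning the rest optimally gives only 403 points — worse by 1.

Ivanova receives Section 10am.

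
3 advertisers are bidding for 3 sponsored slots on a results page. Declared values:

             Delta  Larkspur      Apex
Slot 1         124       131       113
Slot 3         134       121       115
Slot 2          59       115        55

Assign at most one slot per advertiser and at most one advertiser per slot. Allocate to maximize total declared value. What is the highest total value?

Max total: $362

This is the linear assignment problem.
Optimal: Delta→Slot 3 ($134), Larkspur→Slot 2 ($115), Apex→Slot 1 ($113) — total 134+115+113 = $362.
Swapping Larkspur↔Apex (Larkspur→Slot 1 $131, Apex→Slot 2 $55) loses 42.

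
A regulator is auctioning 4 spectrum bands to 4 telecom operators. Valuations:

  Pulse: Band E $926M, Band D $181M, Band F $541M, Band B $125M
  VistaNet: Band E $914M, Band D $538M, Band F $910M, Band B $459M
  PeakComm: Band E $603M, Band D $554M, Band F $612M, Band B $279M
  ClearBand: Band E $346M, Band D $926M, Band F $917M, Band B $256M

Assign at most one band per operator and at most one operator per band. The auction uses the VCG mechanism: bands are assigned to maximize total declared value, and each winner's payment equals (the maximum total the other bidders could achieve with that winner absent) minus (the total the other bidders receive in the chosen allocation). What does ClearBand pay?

Efficient allocation: Pulse→Band E ($926M), VistaNet→Band F ($910M), PeakComm→Band B ($279M), ClearBand→Band D ($926M); total welfare W = $3041M.
ClearBand receives Band D at value $926M, so the others get W − 926 = $2115M.
Without ClearBand: best allocation of the remaining 3 bidders over all 4 bands is Pulse→Band E ($926M), VistaNet→Band F ($910M), PeakComm→Band D ($554M), total $2390M.
VCG payment = (others' best without ClearBand) − (others' welfare with ClearBand) = 2390 − 2115 = $275M.

ClearBand pays $275M.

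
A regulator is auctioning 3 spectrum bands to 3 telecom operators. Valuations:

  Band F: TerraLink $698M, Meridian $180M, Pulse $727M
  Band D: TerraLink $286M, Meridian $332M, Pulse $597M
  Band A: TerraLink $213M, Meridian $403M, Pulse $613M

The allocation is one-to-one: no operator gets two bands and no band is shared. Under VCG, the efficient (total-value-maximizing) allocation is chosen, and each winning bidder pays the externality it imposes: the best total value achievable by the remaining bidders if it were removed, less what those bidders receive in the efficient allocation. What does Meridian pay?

Efficient allocation: TerraLink→Band F ($698M), Meridian→Band A ($403M), Pulse→Band D ($597M); total welfare W = $1698M.
Meridian receives Band A at value $403M, so the others get W − 403 = $1295M.
Without Meridian: best allocation of the remaining 2 bidders over all 3 bands is TerraLink→Band F ($698M), Pulse→Band A ($613M), total $1311M.
VCG payment = (others' best without Meridian) − (others' welfare with Meridian) = 1311 − 1295 = $16M.

Meridian pays $16M.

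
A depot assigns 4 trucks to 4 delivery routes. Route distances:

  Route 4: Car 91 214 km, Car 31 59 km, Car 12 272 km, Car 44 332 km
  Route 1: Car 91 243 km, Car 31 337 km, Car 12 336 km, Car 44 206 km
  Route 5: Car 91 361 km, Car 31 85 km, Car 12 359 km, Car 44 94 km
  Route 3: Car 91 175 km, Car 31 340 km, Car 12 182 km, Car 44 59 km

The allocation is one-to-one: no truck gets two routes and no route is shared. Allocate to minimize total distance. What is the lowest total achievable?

Treat this as an assignment problem: match each truck to one route.
Optimal: Car 91→Route 1 (243 km), Car 31→Route 4 (59 km), Car 12→Route 3 (182 km), Car 44→Route 5 (94 km) — total 243+59+182+94 = 578 km.
Row-greedy (each truck in turn takes its cheapest remaining route) gives 664 km, worse by 86.
Every other assignment is strictly worse.

Min total: 578 km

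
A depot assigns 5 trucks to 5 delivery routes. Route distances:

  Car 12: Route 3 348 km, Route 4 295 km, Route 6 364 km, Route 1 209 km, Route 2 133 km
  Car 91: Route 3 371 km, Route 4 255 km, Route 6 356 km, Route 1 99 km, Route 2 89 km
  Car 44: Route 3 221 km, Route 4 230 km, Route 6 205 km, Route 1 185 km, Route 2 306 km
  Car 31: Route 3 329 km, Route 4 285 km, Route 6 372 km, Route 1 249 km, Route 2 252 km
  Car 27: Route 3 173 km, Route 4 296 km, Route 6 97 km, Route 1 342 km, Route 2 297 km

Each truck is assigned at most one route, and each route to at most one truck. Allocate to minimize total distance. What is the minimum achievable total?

Min total: 835 km

Optimal: Car 12→Route 2 (133 km), Car 91→Route 1 (99 km), Car 44→Route 3 (221 km), Car 31→Route 4 (285 km), Car 27→Route 6 (97 km) — total 133+99+221+285+97 = 835 km.
Min-entry greedy (repeatedly take the single cheapest remaining cell) gives 1004 km, worse by 169.
Next-best assignment: Car 12→Route 2, Car 91→Route 1, Car 44→Route 4, Car 31→Route 3, Car 27→Route 6 = 888 km.
Swapping Car 12↔Car 27 (Car 12→Route 6 364 km, Car 27→Route 2 297 km) adds 431.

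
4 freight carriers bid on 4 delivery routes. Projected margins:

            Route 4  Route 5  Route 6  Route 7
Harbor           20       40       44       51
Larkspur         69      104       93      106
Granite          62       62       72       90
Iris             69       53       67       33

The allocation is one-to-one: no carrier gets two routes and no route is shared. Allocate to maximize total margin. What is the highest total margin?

Max total: $307k

Optimal: Harbor→Route 6 ($44k), Larkspur→Route 5 ($104k), Granite→Route 7 ($90k), Iris→Route 4 ($69k) — total 44+104+90+69 = $307k.
Column-greedy (each route in turn goes to its best remaining carrier) gives $249k, worse by 58.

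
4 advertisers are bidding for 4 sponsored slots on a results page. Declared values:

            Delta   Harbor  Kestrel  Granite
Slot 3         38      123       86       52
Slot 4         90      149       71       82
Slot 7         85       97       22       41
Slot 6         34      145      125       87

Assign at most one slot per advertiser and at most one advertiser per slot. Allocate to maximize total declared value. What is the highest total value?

Maximum total: $415

Treat this as an assignment problem: match each advertiser to one slot.
Optimal: Delta→Slot 7 ($85), Harbor→Slot 3 ($123), Kestrel→Slot 6 ($125), Granite→Slot 4 ($82) — total 85+123+125+82 = $415.
Max-entry greedy (repeatedly take the single best remaining cell) gives $411, worse by 4.
Next-best assignment: Delta→Slot 7, Harbor→Slot 4, Kestrel→Slot 6, Granite→Slot 3 = $411.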